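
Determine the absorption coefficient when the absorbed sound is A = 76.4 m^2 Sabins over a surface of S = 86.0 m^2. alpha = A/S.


Absorption coefficient = absorbed power / incident power
alpha = A / S = 76.4 / 86.0 = 0.88837


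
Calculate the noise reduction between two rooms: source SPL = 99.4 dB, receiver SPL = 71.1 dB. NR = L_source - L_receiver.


NR = L_source - L_receiver (difference between source and receiving room levels)
NR = 99.4 - 71.1 = 28.3 dB


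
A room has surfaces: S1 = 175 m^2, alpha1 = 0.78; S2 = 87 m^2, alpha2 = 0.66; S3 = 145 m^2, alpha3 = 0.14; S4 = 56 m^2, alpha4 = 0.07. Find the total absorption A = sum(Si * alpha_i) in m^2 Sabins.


175 * 0.78 = 136.5
87 * 0.66 = 57.42
145 * 0.14 = 20.3
56 * 0.07 = 3.92
A_total = 136.5 + 57.42 + 20.3 + 3.92 = 218.14 m^2


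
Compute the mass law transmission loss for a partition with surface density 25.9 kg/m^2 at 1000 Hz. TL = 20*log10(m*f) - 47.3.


m * f = 25.9 * 1000 = 25900
20*log10(25900) = 88.266 dB
TL = 88.266 - 47.3 = 40.966 dB


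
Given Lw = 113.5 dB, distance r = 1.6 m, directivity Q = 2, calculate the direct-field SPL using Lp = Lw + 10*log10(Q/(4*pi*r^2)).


4*pi*r^2 = 4*pi*1.6^2 = 32.1699 m^2
Q / (4*pi*r^2) = 2 / 32.1699 = 0.0621699
Lp = 113.5 + 10*log10(0.0621699) = 101.44 dB


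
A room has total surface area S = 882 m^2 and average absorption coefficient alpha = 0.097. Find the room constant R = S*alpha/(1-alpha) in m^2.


R = 882 * 0.097 / (1 - 0.097) = 94.744 m^2


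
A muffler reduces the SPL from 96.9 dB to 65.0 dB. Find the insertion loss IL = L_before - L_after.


Insertion loss = SPL without muffler - SPL with muffler
IL = 96.9 - 65.0 = 31.9 dB


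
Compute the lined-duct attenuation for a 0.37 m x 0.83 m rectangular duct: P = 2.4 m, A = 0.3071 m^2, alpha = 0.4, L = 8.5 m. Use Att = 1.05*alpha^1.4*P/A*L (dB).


alpha^1.4 = 0.4^1.4 = 0.277258
Attenuation rate = 1.05 * alpha^1.4 * P / A
= 1.05 * 0.277258 * 2.4 / 0.3071 = 2.27512 dB/m
Total Att = 2.27512 * 8.5 = 19.339 dB


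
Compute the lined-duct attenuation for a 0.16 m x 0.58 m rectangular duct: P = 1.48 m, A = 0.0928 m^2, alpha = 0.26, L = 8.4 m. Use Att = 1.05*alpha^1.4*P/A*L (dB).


alpha^1.4 = 0.26^1.4 = 0.151692
Attenuation rate = 1.05 * alpha^1.4 * P / A
= 1.05 * 0.151692 * 1.48 / 0.0928 = 2.54019 dB/m
Total Att = 2.54019 * 8.4 = 21.338 dB


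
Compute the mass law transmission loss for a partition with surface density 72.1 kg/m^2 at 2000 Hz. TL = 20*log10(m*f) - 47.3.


m * f = 72.1 * 2000 = 144200
20*log10(144200) = 103.179 dB
TL = 103.179 - 47.3 = 55.879 dB


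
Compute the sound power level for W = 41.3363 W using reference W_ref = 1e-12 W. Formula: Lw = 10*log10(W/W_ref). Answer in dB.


W / W_ref = 41.3363 / 1e-12 = 4.13363e+13
Lw = 10 * log10(4.13363e+13) = 136.16 dB


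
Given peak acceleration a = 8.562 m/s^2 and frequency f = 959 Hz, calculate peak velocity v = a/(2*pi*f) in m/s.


omega = 2*pi*f = 2*pi*959 = 6025.57 rad/s
v = a / omega = 8.562 / 6025.57 = 0.0014209 m/s


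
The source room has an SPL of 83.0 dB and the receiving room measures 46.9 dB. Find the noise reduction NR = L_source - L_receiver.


NR = L_source - L_receiver (difference between source and receiving room levels)
NR = 83.0 - 46.9 = 36.1 dB


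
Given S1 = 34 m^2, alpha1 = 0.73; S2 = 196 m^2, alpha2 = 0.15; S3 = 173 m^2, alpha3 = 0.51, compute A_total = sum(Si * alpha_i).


34 * 0.73 = 24.82
196 * 0.15 = 29.4
173 * 0.51 = 88.23
A_total = 24.82 + 29.4 + 88.23 = 142.45 m^2


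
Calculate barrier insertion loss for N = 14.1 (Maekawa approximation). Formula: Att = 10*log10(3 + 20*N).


3 + 20*N = 3 + 20*14.1 = 285
Att = 10*log10(285) = 24.548 dB


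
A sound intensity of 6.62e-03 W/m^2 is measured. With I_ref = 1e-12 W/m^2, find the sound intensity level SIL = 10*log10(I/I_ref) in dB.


I / I_ref = 6.62e-03 / 1e-12 = 6.62e+09
SIL = 10 * log10(6.62e+09) = 98.209 dB


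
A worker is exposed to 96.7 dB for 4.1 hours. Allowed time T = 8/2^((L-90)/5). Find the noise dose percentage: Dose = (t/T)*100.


T_allowed = 8 / 2^((96.7 - 90)/5) = 3.16017 hr
Dose = 4.1 / 3.16017 * 100 = 129.74 %


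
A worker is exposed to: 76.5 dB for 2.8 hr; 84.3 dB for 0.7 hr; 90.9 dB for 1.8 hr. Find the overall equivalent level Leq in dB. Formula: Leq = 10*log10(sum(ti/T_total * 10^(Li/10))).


T_total = 2.8 + 0.7 + 1.8 = 5.3 hr
(2.8/5.3) * 10^(76.5/10) = 2.35984e+07
(0.7/5.3) * 10^(84.3/10) = 3.55486e+07
(1.8/5.3) * 10^(90.9/10) = 4.17827e+08
Sum = 2.35984e+07 + 3.55486e+07 + 4.17827e+08 = 4.76974e+08
Leq = 10*log10(4.76974e+08) = 86.785 dB


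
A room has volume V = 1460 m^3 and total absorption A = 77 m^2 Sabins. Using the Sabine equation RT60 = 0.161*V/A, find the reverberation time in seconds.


RT60 = 0.161 * 1460 / 77 = 3.0527 s


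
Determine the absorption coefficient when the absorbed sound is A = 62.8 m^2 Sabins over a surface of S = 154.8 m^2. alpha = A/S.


Absorption coefficient = absorbed power / incident power
alpha = A / S = 62.8 / 154.8 = 0.40568


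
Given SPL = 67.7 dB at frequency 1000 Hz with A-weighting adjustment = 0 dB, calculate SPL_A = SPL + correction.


A-weighting table: 1000 Hz -> 0 dB correction
SPL_A = SPL + correction = 67.7 + (0) = 67.7 dBA


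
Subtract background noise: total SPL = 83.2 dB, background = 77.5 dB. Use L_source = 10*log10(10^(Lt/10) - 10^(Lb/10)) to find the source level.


10^(83.2/10) = 2.0893e+08
10^(77.5/10) = 5.62341e+07
Difference = 2.0893e+08 - 5.62341e+07 = 1.52696e+08
L_source = 10*log10(1.52696e+08) = 81.838 dB


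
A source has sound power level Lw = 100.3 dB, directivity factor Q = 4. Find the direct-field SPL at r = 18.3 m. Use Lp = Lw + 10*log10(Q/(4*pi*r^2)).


4*pi*r^2 = 4*pi*18.3^2 = 4208.35 m^2
Q / (4*pi*r^2) = 4 / 4208.35 = 0.000950491
Lp = 100.3 + 10*log10(0.000950491) = 70.079 dB


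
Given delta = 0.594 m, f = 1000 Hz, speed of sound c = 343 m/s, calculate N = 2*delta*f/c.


N = 2*delta*f/c = 2*delta/lambda, where lambda = c/f
lambda = 343 / 1000 = 0.343 m
N = 2 * 0.594 / 0.343 = 3.4636


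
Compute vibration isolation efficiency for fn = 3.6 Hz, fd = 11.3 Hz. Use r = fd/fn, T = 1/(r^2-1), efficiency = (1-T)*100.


r = 11.3 / 3.6 = 3.13889
r^2 - 1 = 3.13889^2 - 1 = 8.85263
T = 1/8.85263 = 0.112961
Efficiency = (1 - 0.112961)*100 = 88.704 %


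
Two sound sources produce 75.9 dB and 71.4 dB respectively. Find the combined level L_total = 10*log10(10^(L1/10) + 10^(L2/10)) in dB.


10^(75.9/10) = 3.89045e+07
10^(71.4/10) = 1.38038e+07
Sum = 3.89045e+07 + 1.38038e+07 = 5.27083e+07
L_total = 10*log10(5.27083e+07) = 77.219 dB


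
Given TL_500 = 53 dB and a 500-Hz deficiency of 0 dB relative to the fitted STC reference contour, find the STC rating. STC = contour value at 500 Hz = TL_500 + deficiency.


By ASTM E413, STC = value of the fitted reference contour at 500 Hz.
Contour value at 500 Hz = TL_500 + deficiency = 53 + 0 = 53
STC = 53


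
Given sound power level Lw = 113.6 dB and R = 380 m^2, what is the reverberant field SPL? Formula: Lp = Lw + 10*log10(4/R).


4/R = 4/380 = 0.0105263
Lp = 113.6 + 10*log10(0.0105263) = 93.823 dB


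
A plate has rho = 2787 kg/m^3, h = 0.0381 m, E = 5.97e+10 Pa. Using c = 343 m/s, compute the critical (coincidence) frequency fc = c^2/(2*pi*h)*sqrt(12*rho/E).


12*rho/E = 12*2787/5.97e+10 = 5.60201e-07
sqrt(12*rho/E) = sqrt(5.60201e-07) = 0.000748466
c^2/(2*pi*h) = 343^2/(2*pi*0.0381) = 491455
fc = 491455 * 0.000748466 = 367.84 Hz


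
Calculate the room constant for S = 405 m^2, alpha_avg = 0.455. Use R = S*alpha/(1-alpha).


R = 405 * 0.455 / (1 - 0.455) = 338.12 m^2


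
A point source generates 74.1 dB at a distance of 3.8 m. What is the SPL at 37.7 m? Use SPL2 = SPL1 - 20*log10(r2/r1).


r2/r1 = 37.7/3.8 = 9.92105
Correction = 20*log10(9.92105) = 19.9312 dB
SPL2 = 74.1 - 19.9312 = 54.169 dB


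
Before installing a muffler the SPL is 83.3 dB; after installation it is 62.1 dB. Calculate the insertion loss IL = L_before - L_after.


Insertion loss = SPL without muffler - SPL with muffler
IL = 83.3 - 62.1 = 21.2 dB


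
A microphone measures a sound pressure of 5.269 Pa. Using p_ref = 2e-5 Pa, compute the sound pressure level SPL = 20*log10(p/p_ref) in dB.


p / p_ref = 5.269 / 2e-5 = 263450
SPL = 20 * log10(263450) = 108.41 dB


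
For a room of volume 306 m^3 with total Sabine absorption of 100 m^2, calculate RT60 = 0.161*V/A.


RT60 = 0.161 * 306 / 100 = 0.49266 s


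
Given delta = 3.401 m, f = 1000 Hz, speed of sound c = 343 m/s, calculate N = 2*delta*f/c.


N = 2*delta*f/c = 2*delta/lambda, where lambda = c/f
lambda = 343 / 1000 = 0.343 m
N = 2 * 3.401 / 0.343 = 19.831


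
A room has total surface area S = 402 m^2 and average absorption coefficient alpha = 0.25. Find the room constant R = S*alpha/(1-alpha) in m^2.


R = 402 * 0.25 / (1 - 0.25) = 134 m^2


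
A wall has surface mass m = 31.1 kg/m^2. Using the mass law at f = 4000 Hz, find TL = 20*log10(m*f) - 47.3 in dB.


m * f = 31.1 * 4000 = 124400
20*log10(124400) = 101.896 dB
TL = 101.896 - 47.3 = 54.596 dB


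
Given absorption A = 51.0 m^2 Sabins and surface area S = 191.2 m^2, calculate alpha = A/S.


Absorption coefficient = absorbed power / incident power
alpha = A / S = 51.0 / 191.2 = 0.26674


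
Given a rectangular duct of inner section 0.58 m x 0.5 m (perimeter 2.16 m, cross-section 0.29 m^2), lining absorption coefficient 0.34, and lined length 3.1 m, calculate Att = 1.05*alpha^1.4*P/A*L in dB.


alpha^1.4 = 0.34^1.4 = 0.220836
Attenuation rate = 1.05 * alpha^1.4 * P / A
= 1.05 * 0.220836 * 2.16 / 0.29 = 1.72709 dB/m
Total Att = 1.72709 * 3.1 = 5.354 dB


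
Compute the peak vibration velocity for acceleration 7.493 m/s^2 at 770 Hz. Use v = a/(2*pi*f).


omega = 2*pi*f = 2*pi*770 = 4838.05 rad/s
v = a / omega = 7.493 / 4838.05 = 0.0015488 m/s


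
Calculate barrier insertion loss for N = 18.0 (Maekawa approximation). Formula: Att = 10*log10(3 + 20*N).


3 + 20*N = 3 + 20*18.0 = 363
Att = 10*log10(363) = 25.599 dB


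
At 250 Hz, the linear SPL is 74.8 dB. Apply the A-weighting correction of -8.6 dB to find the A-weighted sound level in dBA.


A-weighting table: 250 Hz -> -8.6 dB correction
SPL_A = SPL + correction = 74.8 + (-8.6) = 66.2 dBA


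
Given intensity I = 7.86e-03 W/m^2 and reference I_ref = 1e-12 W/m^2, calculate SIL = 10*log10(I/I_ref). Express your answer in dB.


I / I_ref = 7.86e-03 / 1e-12 = 7.86e+09
SIL = 10 * log10(7.86e+09) = 98.954 dB


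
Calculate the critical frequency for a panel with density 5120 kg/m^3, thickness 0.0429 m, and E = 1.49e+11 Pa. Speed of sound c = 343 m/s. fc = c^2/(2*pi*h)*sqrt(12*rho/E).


12*rho/E = 12*5120/1.49e+11 = 4.12349e-07
sqrt(12*rho/E) = sqrt(4.12349e-07) = 0.000642144
c^2/(2*pi*h) = 343^2/(2*pi*0.0429) = 436467
fc = 436467 * 0.000642144 = 280.27 Hz


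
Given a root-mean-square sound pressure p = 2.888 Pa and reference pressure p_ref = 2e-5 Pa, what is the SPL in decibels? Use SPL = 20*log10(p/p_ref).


p / p_ref = 2.888 / 2e-5 = 144400
SPL = 20 * log10(144400) = 103.19 dB


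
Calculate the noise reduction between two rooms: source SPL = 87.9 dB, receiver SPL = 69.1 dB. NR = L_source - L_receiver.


NR = L_source - L_receiver (difference between source and receiving room levels)
NR = 87.9 - 69.1 = 18.8 dB


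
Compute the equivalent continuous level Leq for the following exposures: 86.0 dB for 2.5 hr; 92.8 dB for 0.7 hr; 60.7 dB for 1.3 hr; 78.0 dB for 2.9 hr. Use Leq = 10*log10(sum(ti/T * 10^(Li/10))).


T_total = 2.5 + 0.7 + 1.3 + 2.9 = 7.4 hr
(2.5/7.4) * 10^(86.0/10) = 1.34496e+08
(0.7/7.4) * 10^(92.8/10) = 1.80246e+08
(1.3/7.4) * 10^(60.7/10) = 206401
(2.9/7.4) * 10^(78.0/10) = 2.47267e+07
Sum = 1.34496e+08 + 1.80246e+08 + 206401 + 2.47267e+07 = 3.39675e+08
Leq = 10*log10(3.39675e+08) = 85.311 dB


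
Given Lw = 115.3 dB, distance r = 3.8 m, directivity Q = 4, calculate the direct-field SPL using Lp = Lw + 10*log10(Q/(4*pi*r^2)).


4*pi*r^2 = 4*pi*3.8^2 = 181.458 m^2
Q / (4*pi*r^2) = 4 / 181.458 = 0.0220437
Lp = 115.3 + 10*log10(0.0220437) = 98.733 dB


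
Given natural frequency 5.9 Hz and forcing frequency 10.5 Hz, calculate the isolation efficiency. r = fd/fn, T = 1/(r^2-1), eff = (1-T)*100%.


r = 10.5 / 5.9 = 1.77966
r^2 - 1 = 1.77966^2 - 1 = 2.16719
T = 1/2.16719 = 0.461427
Efficiency = (1 - 0.461427)*100 = 53.857 %


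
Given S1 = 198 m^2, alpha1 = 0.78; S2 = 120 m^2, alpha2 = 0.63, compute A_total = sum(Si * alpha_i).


198 * 0.78 = 154.44
120 * 0.63 = 75.6
A_total = 154.44 + 75.6 = 230.04 m^2


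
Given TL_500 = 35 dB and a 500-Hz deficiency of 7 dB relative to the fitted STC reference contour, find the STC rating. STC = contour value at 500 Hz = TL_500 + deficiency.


By ASTM E413, STC = value of the fitted reference contour at 500 Hz.
Contour value at 500 Hz = TL_500 + deficiency = 35 + 7 = 42
STC = 42


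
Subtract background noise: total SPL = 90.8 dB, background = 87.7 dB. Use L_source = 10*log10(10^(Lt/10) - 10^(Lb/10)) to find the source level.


10^(90.8/10) = 1.20226e+09
10^(87.7/10) = 5.88844e+08
Difference = 1.20226e+09 - 5.88844e+08 = 6.13416e+08
L_source = 10*log10(6.13416e+08) = 87.878 dB


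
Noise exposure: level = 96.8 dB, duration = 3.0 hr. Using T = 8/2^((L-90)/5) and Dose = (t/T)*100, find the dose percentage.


T_allowed = 8 / 2^((96.8 - 90)/5) = 3.11666 hr
Dose = 3.0 / 3.11666 * 100 = 96.257 %


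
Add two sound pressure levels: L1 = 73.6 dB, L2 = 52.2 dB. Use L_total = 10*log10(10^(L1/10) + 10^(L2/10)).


10^(73.6/10) = 2.29087e+07
10^(52.2/10) = 165959
Sum = 2.29087e+07 + 165959 = 2.30747e+07
L_total = 10*log10(2.30747e+07) = 73.631 dB


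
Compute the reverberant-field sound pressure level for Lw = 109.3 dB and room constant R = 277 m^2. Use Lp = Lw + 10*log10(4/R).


4/R = 4/277 = 0.0144404
Lp = 109.3 + 10*log10(0.0144404) = 90.896 dB


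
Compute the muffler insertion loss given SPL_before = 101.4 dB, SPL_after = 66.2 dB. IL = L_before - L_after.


Insertion loss = SPL without muffler - SPL with muffler
IL = 101.4 - 66.2 = 35.2 dB


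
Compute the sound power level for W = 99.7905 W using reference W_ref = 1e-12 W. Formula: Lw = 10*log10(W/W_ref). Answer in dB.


W / W_ref = 99.7905 / 1e-12 = 9.97905e+13
Lw = 10 * log10(9.97905e+13) = 139.99 dB


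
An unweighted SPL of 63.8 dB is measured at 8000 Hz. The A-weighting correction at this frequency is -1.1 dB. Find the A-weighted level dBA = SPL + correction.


A-weighting table: 8000 Hz -> -1.1 dB correction
SPL_A = SPL + correction = 63.8 + (-1.1) = 62.7 dBA


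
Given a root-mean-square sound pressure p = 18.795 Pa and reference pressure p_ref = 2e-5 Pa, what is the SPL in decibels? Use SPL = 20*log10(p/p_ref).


p / p_ref = 18.795 / 2e-5 = 939750
SPL = 20 * log10(939750) = 119.46 dB


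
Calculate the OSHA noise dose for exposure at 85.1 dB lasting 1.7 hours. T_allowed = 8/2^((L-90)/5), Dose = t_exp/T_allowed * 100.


T_allowed = 8 / 2^((85.1 - 90)/5) = 15.7797 hr
Dose = 1.7 / 15.7797 * 100 = 10.773 %


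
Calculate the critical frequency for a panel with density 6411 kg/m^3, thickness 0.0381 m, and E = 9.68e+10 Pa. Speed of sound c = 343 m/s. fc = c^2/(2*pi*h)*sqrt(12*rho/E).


12*rho/E = 12*6411/9.68e+10 = 7.94752e-07
sqrt(12*rho/E) = sqrt(7.94752e-07) = 0.000891489
c^2/(2*pi*h) = 343^2/(2*pi*0.0381) = 491455
fc = 491455 * 0.000891489 = 438.13 Hz


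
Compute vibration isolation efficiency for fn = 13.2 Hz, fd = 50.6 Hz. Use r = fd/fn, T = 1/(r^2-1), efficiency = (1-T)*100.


r = 50.6 / 13.2 = 3.83333
r^2 - 1 = 3.83333^2 - 1 = 13.6944
T = 1/13.6944 = 0.0730225
Efficiency = (1 - 0.0730225)*100 = 92.698 %


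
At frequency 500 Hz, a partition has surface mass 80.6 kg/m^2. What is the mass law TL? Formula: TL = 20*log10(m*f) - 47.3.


m * f = 80.6 * 500 = 40300
20*log10(40300) = 92.1061 dB
TL = 92.1061 - 47.3 = 44.806 dB


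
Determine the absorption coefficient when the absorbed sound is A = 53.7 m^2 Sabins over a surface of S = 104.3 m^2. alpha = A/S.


Absorption coefficient = absorbed power / incident power
alpha = A / S = 53.7 / 104.3 = 0.51486


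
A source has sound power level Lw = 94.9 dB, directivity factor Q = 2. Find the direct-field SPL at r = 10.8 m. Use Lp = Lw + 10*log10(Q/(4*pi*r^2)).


4*pi*r^2 = 4*pi*10.8^2 = 1465.74 m^2
Q / (4*pi*r^2) = 2 / 1465.74 = 0.0013645
Lp = 94.9 + 10*log10(0.0013645) = 66.25 dB


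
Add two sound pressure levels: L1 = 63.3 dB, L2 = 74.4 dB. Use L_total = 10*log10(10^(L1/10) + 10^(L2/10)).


10^(63.3/10) = 2.13796e+06
10^(74.4/10) = 2.75423e+07
Sum = 2.13796e+06 + 2.75423e+07 = 2.96803e+07
L_total = 10*log10(2.96803e+07) = 74.725 dB


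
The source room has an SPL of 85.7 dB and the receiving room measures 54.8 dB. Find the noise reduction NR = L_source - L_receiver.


NR = L_source - L_receiver (difference between source and receiving room levels)
NR = 85.7 - 54.8 = 30.9 dB


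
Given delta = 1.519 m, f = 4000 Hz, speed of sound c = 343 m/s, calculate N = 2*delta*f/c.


N = 2*delta*f/c = 2*delta/lambda, where lambda = c/f
lambda = 343 / 4000 = 0.08575 m
N = 2 * 1.519 / 0.08575 = 35.429


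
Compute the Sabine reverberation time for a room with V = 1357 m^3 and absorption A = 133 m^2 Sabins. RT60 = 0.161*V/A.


RT60 = 0.161 * 1357 / 133 = 1.6427 s


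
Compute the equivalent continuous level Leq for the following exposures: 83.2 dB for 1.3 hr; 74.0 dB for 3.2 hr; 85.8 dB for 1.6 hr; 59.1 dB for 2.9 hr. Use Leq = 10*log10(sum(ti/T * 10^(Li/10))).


T_total = 1.3 + 3.2 + 1.6 + 2.9 = 9.0 hr
(1.3/9.0) * 10^(83.2/10) = 3.01787e+07
(3.2/9.0) * 10^(74.0/10) = 8.93115e+06
(1.6/9.0) * 10^(85.8/10) = 6.75892e+07
(2.9/9.0) * 10^(59.1/10) = 261912
Sum = 3.01787e+07 + 8.93115e+06 + 6.75892e+07 + 261912 = 1.06961e+08
Leq = 10*log10(1.06961e+08) = 80.292 dB


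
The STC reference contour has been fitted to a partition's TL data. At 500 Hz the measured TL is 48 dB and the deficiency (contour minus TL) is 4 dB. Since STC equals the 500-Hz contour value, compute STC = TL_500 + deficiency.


By ASTM E413, STC = value of the fitted reference contour at 500 Hz.
Contour value at 500 Hz = TL_500 + deficiency = 48 + 4 = 52
STC = 52


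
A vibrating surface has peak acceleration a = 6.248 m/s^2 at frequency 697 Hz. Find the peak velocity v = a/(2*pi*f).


omega = 2*pi*f = 2*pi*697 = 4379.38 rad/s
v = a / omega = 6.248 / 4379.38 = 0.0014267 m/s


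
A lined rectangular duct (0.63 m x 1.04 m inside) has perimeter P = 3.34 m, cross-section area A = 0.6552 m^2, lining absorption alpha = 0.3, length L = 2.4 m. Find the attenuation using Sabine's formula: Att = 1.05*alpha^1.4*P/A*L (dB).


alpha^1.4 = 0.3^1.4 = 0.18534
Attenuation rate = 1.05 * alpha^1.4 * P / A
= 1.05 * 0.18534 * 3.34 / 0.6552 = 0.992044 dB/m
Total Att = 0.992044 * 2.4 = 2.3809 dB


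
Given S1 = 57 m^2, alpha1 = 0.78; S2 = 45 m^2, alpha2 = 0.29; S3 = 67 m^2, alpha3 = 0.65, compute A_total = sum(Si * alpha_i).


57 * 0.78 = 44.46
45 * 0.29 = 13.05
67 * 0.65 = 43.55
A_total = 44.46 + 13.05 + 43.55 = 101.06 m^2


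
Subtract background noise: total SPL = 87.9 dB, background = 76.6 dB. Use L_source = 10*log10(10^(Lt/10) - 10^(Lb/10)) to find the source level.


10^(87.9/10) = 6.16595e+08
10^(76.6/10) = 4.57088e+07
Difference = 6.16595e+08 - 4.57088e+07 = 5.70886e+08
L_source = 10*log10(5.70886e+08) = 87.565 dB


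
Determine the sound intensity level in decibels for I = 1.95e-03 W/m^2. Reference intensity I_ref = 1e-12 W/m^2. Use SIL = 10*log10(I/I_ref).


I / I_ref = 1.95e-03 / 1e-12 = 1.95e+09
SIL = 10 * log10(1.95e+09) = 92.9 dB


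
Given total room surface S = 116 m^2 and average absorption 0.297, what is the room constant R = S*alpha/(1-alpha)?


R = 116 * 0.297 / (1 - 0.297) = 49.007 m^2


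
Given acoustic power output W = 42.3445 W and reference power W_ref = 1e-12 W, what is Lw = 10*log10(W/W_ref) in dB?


W / W_ref = 42.3445 / 1e-12 = 4.23445e+13
Lw = 10 * log10(4.23445e+13) = 136.27 dB


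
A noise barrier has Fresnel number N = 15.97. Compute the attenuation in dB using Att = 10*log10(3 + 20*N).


3 + 20*N = 3 + 20*15.97 = 322.4
Att = 10*log10(322.4) = 25.084 dB


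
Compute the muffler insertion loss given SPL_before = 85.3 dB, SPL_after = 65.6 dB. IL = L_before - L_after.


Insertion loss = SPL without muffler - SPL with muffler
IL = 85.3 - 65.6 = 19.7 dB


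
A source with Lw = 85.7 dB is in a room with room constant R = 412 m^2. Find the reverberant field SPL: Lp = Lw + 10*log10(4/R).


4/R = 4/412 = 0.00970874
Lp = 85.7 + 10*log10(0.00970874) = 65.572 dB


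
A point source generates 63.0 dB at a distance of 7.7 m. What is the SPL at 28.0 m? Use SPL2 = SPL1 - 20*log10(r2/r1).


r2/r1 = 28.0/7.7 = 3.63636
Correction = 20*log10(3.63636) = 11.2133 dB
SPL2 = 63.0 - 11.2133 = 51.787 dB


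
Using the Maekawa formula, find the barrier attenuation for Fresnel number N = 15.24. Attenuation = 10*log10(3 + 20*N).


3 + 20*N = 3 + 20*15.24 = 307.8
Att = 10*log10(307.8) = 24.883 dB


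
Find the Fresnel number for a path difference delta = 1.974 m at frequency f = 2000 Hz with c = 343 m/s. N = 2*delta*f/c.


N = 2*delta*f/c = 2*delta/lambda, where lambda = c/f
lambda = 343 / 2000 = 0.1715 m
N = 2 * 1.974 / 0.1715 = 23.02


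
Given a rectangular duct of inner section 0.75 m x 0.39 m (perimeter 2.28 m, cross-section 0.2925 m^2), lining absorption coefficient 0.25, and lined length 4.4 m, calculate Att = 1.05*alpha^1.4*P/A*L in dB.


alpha^1.4 = 0.25^1.4 = 0.143587
Attenuation rate = 1.05 * alpha^1.4 * P / A
= 1.05 * 0.143587 * 2.28 / 0.2925 = 1.1752 dB/m
Total Att = 1.1752 * 4.4 = 5.1709 dB


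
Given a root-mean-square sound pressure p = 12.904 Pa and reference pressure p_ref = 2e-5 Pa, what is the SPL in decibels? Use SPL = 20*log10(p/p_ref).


p / p_ref = 12.904 / 2e-5 = 645200
SPL = 20 * log10(645200) = 116.19 dB


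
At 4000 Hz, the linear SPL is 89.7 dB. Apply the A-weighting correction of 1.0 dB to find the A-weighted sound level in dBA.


A-weighting table: 4000 Hz -> 1.0 dB correction
SPL_A = SPL + correction = 89.7 + (1.0) = 90.7 dBA


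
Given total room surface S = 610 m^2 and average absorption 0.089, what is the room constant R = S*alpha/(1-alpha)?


R = 610 * 0.089 / (1 - 0.089) = 59.594 m^2


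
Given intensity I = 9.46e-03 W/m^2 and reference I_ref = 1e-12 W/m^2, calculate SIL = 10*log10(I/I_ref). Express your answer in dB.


I / I_ref = 9.46e-03 / 1e-12 = 9.46e+09
SIL = 10 * log10(9.46e+09) = 99.759 dB


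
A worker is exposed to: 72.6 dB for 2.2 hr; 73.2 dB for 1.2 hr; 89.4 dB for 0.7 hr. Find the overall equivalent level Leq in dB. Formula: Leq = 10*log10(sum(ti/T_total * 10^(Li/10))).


T_total = 2.2 + 1.2 + 0.7 = 4.1 hr
(2.2/4.1) * 10^(72.6/10) = 9.76425e+06
(1.2/4.1) * 10^(73.2/10) = 6.11501e+06
(0.7/4.1) * 10^(89.4/10) = 1.48701e+08
Sum = 9.76425e+06 + 6.11501e+06 + 1.48701e+08 = 1.6458e+08
Leq = 10*log10(1.6458e+08) = 82.164 dB


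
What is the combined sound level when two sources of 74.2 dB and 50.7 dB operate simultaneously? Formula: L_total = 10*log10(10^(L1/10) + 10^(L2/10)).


10^(74.2/10) = 2.63027e+07
10^(50.7/10) = 117490
Sum = 2.63027e+07 + 117490 = 2.64202e+07
L_total = 10*log10(2.64202e+07) = 74.219 dB


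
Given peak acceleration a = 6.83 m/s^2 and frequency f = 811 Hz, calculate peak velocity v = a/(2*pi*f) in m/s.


omega = 2*pi*f = 2*pi*811 = 5095.66 rad/s
v = a / omega = 6.83 / 5095.66 = 0.0013404 m/s


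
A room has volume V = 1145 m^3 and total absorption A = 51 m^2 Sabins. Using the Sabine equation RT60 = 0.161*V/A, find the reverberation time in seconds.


RT60 = 0.161 * 1145 / 51 = 3.6146 s


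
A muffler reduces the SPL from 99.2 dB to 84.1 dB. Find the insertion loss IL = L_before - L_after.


Insertion loss = SPL without muffler - SPL with muffler
IL = 99.2 - 84.1 = 15.1 dB


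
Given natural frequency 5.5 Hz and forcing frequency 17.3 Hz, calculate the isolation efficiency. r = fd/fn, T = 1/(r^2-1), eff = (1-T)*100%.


r = 17.3 / 5.5 = 3.14545
r^2 - 1 = 3.14545^2 - 1 = 8.89386
T = 1/8.89386 = 0.112437
Efficiency = (1 - 0.112437)*100 = 88.756 %


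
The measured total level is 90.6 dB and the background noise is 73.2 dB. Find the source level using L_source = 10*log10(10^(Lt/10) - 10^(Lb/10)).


10^(90.6/10) = 1.14815e+09
10^(73.2/10) = 2.0893e+07
Difference = 1.14815e+09 - 2.0893e+07 = 1.12726e+09
L_source = 10*log10(1.12726e+09) = 90.52 dB


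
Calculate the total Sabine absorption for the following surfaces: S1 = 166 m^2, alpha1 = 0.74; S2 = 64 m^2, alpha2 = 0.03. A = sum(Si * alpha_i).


166 * 0.74 = 122.84
64 * 0.03 = 1.92
A_total = 122.84 + 1.92 = 124.76 m^2


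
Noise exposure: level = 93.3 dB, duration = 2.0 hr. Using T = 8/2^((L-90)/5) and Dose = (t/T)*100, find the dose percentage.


T_allowed = 8 / 2^((93.3 - 90)/5) = 5.06303 hr
Dose = 2.0 / 5.06303 * 100 = 39.502 %


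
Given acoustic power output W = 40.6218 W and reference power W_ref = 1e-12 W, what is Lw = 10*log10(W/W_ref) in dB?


W / W_ref = 40.6218 / 1e-12 = 4.06218e+13
Lw = 10 * log10(4.06218e+13) = 136.09 dB


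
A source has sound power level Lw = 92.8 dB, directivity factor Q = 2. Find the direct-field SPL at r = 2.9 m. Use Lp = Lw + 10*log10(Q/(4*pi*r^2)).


4*pi*r^2 = 4*pi*2.9^2 = 105.683 m^2
Q / (4*pi*r^2) = 2 / 105.683 = 0.0189245
Lp = 92.8 + 10*log10(0.0189245) = 75.57 dB


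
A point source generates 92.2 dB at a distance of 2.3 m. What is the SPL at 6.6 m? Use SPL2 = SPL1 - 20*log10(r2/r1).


r2/r1 = 6.6/2.3 = 2.86957
Correction = 20*log10(2.86957) = 9.15634 dB
SPL2 = 92.2 - 9.15634 = 83.044 dB


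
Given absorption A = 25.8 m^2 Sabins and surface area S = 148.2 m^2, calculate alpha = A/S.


Absorption coefficient = absorbed power / incident power
alpha = A / S = 25.8 / 148.2 = 0.17409


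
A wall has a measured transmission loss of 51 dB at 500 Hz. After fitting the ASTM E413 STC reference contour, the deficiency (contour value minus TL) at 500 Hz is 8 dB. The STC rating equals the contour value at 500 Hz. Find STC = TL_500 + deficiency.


By ASTM E413, STC = value of the fitted reference contour at 500 Hz.
Contour value at 500 Hz = TL_500 + deficiency = 51 + 8 = 59
STC = 59


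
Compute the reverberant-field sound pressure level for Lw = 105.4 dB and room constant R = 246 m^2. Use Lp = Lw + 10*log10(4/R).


4/R = 4/246 = 0.0162602
Lp = 105.4 + 10*log10(0.0162602) = 87.511 dB


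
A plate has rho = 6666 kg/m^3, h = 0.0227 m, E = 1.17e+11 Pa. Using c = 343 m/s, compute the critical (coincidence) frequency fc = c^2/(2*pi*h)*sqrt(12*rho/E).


12*rho/E = 12*6666/1.17e+11 = 6.83692e-07
sqrt(12*rho/E) = sqrt(6.83692e-07) = 0.000826857
c^2/(2*pi*h) = 343^2/(2*pi*0.0227) = 824864
fc = 824864 * 0.000826857 = 682.04 Hz


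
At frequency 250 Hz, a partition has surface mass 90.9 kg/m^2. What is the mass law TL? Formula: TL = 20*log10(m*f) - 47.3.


m * f = 90.9 * 250 = 22725
20*log10(22725) = 87.1301 dB
TL = 87.1301 - 47.3 = 39.83 dB


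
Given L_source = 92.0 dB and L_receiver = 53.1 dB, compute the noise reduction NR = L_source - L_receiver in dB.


NR = L_source - L_receiver (difference between source and receiving room levels)
NR = 92.0 - 53.1 = 38.9 dB


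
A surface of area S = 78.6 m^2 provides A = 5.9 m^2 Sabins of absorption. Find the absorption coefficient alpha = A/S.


Absorption coefficient = absorbed power / incident power
alpha = A / S = 5.9 / 78.6 = 0.075064


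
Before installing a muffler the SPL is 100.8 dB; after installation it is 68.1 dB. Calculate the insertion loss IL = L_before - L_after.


Insertion loss = SPL without muffler - SPL with muffler
IL = 100.8 - 68.1 = 32.7 dB


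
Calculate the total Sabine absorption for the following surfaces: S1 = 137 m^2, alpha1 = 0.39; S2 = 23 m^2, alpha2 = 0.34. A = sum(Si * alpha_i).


137 * 0.39 = 53.43
23 * 0.34 = 7.82
A_total = 53.43 + 7.82 = 61.25 m^2


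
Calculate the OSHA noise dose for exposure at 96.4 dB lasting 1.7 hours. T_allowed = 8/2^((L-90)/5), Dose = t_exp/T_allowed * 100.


T_allowed = 8 / 2^((96.4 - 90)/5) = 3.29436 hr
Dose = 1.7 / 3.29436 * 100 = 51.603 %


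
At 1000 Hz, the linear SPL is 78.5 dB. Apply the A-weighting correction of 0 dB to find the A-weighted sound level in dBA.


A-weighting table: 1000 Hz -> 0 dB correction
SPL_A = SPL + correction = 78.5 + (0) = 78.5 dBA


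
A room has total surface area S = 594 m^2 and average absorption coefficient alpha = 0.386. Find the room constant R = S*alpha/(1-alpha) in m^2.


R = 594 * 0.386 / (1 - 0.386) = 373.43 m^2


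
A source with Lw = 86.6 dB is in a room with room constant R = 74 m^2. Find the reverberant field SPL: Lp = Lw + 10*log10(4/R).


4/R = 4/74 = 0.0540541
Lp = 86.6 + 10*log10(0.0540541) = 73.928 dB


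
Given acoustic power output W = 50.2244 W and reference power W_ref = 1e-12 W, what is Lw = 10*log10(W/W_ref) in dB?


W / W_ref = 50.2244 / 1e-12 = 5.02244e+13
Lw = 10 * log10(5.02244e+13) = 137.01 dB


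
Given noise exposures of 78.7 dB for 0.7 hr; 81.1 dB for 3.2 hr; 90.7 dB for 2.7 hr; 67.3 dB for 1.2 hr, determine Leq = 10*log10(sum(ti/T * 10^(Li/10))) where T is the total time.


T_total = 0.7 + 3.2 + 2.7 + 1.2 = 7.8 hr
(0.7/7.8) * 10^(78.7/10) = 6.65278e+06
(3.2/7.8) * 10^(81.1/10) = 5.28513e+07
(2.7/7.8) * 10^(90.7/10) = 4.06695e+08
(1.2/7.8) * 10^(67.3/10) = 826203
Sum = 6.65278e+06 + 5.28513e+07 + 4.06695e+08 + 826203 = 4.67025e+08
Leq = 10*log10(4.67025e+08) = 86.693 dB


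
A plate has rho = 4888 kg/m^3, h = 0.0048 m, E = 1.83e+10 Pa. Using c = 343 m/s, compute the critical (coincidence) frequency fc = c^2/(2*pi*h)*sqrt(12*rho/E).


12*rho/E = 12*4888/1.83e+10 = 3.20525e-06
sqrt(12*rho/E) = sqrt(3.20525e-06) = 0.00179032
c^2/(2*pi*h) = 343^2/(2*pi*0.0048) = 3.90092e+06
fc = 3.90092e+06 * 0.00179032 = 6983.9 Hz


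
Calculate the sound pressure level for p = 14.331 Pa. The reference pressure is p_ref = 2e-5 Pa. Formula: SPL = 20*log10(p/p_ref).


p / p_ref = 14.331 / 2e-5 = 716550
SPL = 20 * log10(716550) = 117.1 dB


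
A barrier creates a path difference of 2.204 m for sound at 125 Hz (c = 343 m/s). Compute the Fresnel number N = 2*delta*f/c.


N = 2*delta*f/c = 2*delta/lambda, where lambda = c/f
lambda = 343 / 125 = 2.744 m
N = 2 * 2.204 / 2.744 = 1.6064


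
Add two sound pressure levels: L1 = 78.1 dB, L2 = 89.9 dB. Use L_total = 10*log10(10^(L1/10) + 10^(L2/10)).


10^(78.1/10) = 6.45654e+07
10^(89.9/10) = 9.77237e+08
Sum = 6.45654e+07 + 9.77237e+08 = 1.0418e+09
L_total = 10*log10(1.0418e+09) = 90.178 dB


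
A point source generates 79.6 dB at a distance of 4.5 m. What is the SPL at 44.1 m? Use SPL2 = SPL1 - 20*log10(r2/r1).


r2/r1 = 44.1/4.5 = 9.8
Correction = 20*log10(9.8) = 19.8245 dB
SPL2 = 79.6 - 19.8245 = 59.775 dB


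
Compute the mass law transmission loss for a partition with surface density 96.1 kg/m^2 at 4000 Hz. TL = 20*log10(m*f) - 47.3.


m * f = 96.1 * 4000 = 384400
20*log10(384400) = 111.696 dB
TL = 111.696 - 47.3 = 64.396 dB


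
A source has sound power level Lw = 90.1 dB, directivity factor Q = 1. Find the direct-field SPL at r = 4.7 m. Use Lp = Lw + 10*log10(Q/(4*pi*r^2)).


4*pi*r^2 = 4*pi*4.7^2 = 277.591 m^2
Q / (4*pi*r^2) = 1 / 277.591 = 0.00360242
Lp = 90.1 + 10*log10(0.00360242) = 65.666 dB


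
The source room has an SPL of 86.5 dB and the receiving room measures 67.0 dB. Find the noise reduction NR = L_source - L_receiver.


NR = L_source - L_receiver (difference between source and receiving room levels)
NR = 86.5 - 67.0 = 19.5 dB


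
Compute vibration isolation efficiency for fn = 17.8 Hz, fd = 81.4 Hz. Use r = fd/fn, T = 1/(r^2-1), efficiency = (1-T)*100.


r = 81.4 / 17.8 = 4.57303
r^2 - 1 = 4.57303^2 - 1 = 19.9126
T = 1/19.9126 = 0.0502195
Efficiency = (1 - 0.0502195)*100 = 94.978 %


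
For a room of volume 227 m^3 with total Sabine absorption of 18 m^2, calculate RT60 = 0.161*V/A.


RT60 = 0.161 * 227 / 18 = 2.0304 s


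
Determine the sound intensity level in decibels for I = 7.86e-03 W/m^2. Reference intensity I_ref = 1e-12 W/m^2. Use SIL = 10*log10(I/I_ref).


I / I_ref = 7.86e-03 / 1e-12 = 7.86e+09
SIL = 10 * log10(7.86e+09) = 98.954 dB


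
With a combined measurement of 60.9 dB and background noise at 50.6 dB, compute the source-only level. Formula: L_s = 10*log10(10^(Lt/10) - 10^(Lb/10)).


10^(60.9/10) = 1.23027e+06
10^(50.6/10) = 114815
Difference = 1.23027e+06 - 114815 = 1.11546e+06
L_source = 10*log10(1.11546e+06) = 60.475 dB


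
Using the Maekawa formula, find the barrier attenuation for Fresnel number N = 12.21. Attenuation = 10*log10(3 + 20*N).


3 + 20*N = 3 + 20*12.21 = 247.2
Att = 10*log10(247.2) = 23.93 dB


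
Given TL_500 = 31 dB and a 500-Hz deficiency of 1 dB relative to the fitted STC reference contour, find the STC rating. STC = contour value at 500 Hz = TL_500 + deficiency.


By ASTM E413, STC = value of the fitted reference contour at 500 Hz.
Contour value at 500 Hz = TL_500 + deficiency = 31 + 1 = 32
STC = 32


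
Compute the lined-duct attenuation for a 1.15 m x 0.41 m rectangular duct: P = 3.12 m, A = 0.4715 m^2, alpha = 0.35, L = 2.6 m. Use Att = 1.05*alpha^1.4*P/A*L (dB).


alpha^1.4 = 0.35^1.4 = 0.229983
Attenuation rate = 1.05 * alpha^1.4 * P / A
= 1.05 * 0.229983 * 3.12 / 0.4715 = 1.59793 dB/m
Total Att = 1.59793 * 2.6 = 4.1546 dB


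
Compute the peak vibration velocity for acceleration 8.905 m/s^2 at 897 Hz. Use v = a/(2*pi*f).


omega = 2*pi*f = 2*pi*897 = 5636.02 rad/s
v = a / omega = 8.905 / 5636.02 = 0.00158 m/s


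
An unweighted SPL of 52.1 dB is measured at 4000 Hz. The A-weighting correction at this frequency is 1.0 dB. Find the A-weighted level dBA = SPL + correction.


A-weighting table: 4000 Hz -> 1.0 dB correction
SPL_A = SPL + correction = 52.1 + (1.0) = 53.1 dBA


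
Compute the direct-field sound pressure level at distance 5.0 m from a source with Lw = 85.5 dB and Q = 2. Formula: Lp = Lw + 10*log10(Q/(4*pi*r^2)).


4*pi*r^2 = 4*pi*5.0^2 = 314.159 m^2
Q / (4*pi*r^2) = 2 / 314.159 = 0.0063662
Lp = 85.5 + 10*log10(0.0063662) = 63.539 dB


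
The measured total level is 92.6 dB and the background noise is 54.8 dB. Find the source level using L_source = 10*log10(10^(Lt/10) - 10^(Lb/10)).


10^(92.6/10) = 1.8197e+09
10^(54.8/10) = 301995
Difference = 1.8197e+09 - 301995 = 1.8194e+09
L_source = 10*log10(1.8194e+09) = 92.599 dB


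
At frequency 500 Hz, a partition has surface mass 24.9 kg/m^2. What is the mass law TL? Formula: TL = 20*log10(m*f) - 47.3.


m * f = 24.9 * 500 = 12450
20*log10(12450) = 81.9034 dB
TL = 81.9034 - 47.3 = 34.603 dB


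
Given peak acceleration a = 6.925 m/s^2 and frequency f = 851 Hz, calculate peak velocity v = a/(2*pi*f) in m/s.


omega = 2*pi*f = 2*pi*851 = 5346.99 rad/s
v = a / omega = 6.925 / 5346.99 = 0.0012951 m/s


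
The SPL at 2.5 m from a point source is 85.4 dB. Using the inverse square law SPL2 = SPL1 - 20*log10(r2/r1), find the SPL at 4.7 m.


r2/r1 = 4.7/2.5 = 1.88
Correction = 20*log10(1.88) = 5.48316 dB
SPL2 = 85.4 - 5.48316 = 79.917 dB


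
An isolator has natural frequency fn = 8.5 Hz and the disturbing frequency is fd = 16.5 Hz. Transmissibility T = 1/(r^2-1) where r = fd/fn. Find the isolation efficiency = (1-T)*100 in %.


r = 16.5 / 8.5 = 1.94118
r^2 - 1 = 1.94118^2 - 1 = 2.76818
T = 1/2.76818 = 0.361248
Efficiency = (1 - 0.361248)*100 = 63.875 %


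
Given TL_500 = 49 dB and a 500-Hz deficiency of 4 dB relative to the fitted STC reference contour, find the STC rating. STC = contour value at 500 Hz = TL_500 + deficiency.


By ASTM E413, STC = value of the fitted reference contour at 500 Hz.
Contour value at 500 Hz = TL_500 + deficiency = 49 + 4 = 53
STC = 53


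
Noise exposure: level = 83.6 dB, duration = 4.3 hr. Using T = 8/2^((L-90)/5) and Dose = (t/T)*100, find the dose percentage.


T_allowed = 8 / 2^((83.6 - 90)/5) = 19.4271 hr
Dose = 4.3 / 19.4271 * 100 = 22.134 %


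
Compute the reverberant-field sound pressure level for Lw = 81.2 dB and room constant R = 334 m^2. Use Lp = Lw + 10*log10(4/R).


4/R = 4/334 = 0.011976
Lp = 81.2 + 10*log10(0.011976) = 61.983 dB


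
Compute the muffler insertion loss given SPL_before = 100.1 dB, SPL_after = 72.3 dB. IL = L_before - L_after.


Insertion loss = SPL without muffler - SPL with muffler
IL = 100.1 - 72.3 = 27.8 dB


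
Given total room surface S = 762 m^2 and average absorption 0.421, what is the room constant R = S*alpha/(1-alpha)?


R = 762 * 0.421 / (1 - 0.421) = 554.06 m^2


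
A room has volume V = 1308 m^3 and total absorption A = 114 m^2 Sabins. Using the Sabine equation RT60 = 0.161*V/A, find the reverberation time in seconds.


RT60 = 0.161 * 1308 / 114 = 1.8473 s


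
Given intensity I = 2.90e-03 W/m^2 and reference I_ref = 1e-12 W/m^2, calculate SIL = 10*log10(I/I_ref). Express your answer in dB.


I / I_ref = 2.90e-03 / 1e-12 = 2.9e+09
SIL = 10 * log10(2.9e+09) = 94.624 dB


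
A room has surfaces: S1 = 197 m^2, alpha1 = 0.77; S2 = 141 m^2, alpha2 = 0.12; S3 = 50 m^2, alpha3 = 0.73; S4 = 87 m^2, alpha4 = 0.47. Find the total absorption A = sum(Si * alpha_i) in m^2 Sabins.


197 * 0.77 = 151.69
141 * 0.12 = 16.92
50 * 0.73 = 36.5
87 * 0.47 = 40.89
A_total = 151.69 + 16.92 + 36.5 + 40.89 = 246 m^2


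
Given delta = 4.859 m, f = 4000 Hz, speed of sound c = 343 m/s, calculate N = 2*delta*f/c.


N = 2*delta*f/c = 2*delta/lambda, where lambda = c/f
lambda = 343 / 4000 = 0.08575 m
N = 2 * 4.859 / 0.08575 = 113.33


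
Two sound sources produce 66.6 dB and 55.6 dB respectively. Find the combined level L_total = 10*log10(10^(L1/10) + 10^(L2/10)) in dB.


10^(66.6/10) = 4.57088e+06
10^(55.6/10) = 363078
Sum = 4.57088e+06 + 363078 = 4.93396e+06
L_total = 10*log10(4.93396e+06) = 66.932 dB


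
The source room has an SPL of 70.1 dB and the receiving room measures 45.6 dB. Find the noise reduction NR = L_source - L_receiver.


NR = L_source - L_receiver (difference between source and receiving room levels)
NR = 70.1 - 45.6 = 24.5 dB


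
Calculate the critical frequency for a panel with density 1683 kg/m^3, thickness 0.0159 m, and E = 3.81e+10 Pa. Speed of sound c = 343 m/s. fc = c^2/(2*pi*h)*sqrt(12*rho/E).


12*rho/E = 12*1683/3.81e+10 = 5.30079e-07
sqrt(12*rho/E) = sqrt(5.30079e-07) = 0.000728065
c^2/(2*pi*h) = 343^2/(2*pi*0.0159) = 1.17764e+06
fc = 1.17764e+06 * 0.000728065 = 857.4 Hz


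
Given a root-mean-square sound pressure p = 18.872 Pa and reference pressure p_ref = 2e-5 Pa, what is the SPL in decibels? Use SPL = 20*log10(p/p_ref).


p / p_ref = 18.872 / 2e-5 = 943600
SPL = 20 * log10(943600) = 119.5 dB


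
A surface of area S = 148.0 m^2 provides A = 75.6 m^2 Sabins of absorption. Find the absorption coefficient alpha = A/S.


Absorption coefficient = absorbed power / incident power
alpha = A / S = 75.6 / 148.0 = 0.51081


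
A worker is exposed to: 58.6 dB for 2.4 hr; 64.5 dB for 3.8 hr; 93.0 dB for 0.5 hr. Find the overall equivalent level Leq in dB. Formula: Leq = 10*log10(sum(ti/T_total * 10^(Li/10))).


T_total = 2.4 + 3.8 + 0.5 = 6.7 hr
(2.4/6.7) * 10^(58.6/10) = 259499
(3.8/6.7) * 10^(64.5/10) = 1.59849e+06
(0.5/6.7) * 10^(93.0/10) = 1.489e+08
Sum = 259499 + 1.59849e+06 + 1.489e+08 = 1.50758e+08
Leq = 10*log10(1.50758e+08) = 81.783 dB


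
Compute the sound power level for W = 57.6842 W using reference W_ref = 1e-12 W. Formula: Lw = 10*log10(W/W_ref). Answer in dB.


W / W_ref = 57.6842 / 1e-12 = 5.76842e+13
Lw = 10 * log10(5.76842e+13) = 137.61 dB


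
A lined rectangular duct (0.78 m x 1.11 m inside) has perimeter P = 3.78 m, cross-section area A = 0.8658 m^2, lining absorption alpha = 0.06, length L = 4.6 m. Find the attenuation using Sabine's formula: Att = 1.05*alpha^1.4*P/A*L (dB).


alpha^1.4 = 0.06^1.4 = 0.0194721
Attenuation rate = 1.05 * alpha^1.4 * P / A
= 1.05 * 0.0194721 * 3.78 / 0.8658 = 0.089264 dB/m
Total Att = 0.089264 * 4.6 = 0.41061 dB
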